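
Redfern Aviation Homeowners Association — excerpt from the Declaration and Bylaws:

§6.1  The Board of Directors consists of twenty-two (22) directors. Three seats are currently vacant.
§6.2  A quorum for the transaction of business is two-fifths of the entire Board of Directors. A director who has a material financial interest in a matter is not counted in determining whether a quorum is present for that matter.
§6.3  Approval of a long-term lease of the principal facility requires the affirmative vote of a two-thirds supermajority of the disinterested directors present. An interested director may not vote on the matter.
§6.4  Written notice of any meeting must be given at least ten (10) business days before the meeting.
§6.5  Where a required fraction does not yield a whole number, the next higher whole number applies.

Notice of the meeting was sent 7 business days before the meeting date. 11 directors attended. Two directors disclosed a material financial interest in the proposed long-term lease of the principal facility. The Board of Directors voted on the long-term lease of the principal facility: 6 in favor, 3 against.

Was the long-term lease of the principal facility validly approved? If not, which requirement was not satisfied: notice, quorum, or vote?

Notice: 7 business days given; 10 required (7 < 10). Not satisfied.
Quorum: 11 present, but the 2 interested directors do not count, leaving 9. Quorum is 9. Satisfied.
Vote: the long-term lease of the principal facility requires two-thirds of the disinterested directors present (11 − 2 = 9). 2/3 of 9 = 6, so 6 affirmative votes are needed; 6 voted in favor. Satisfied.

Invalid — notice requirement not satisfied.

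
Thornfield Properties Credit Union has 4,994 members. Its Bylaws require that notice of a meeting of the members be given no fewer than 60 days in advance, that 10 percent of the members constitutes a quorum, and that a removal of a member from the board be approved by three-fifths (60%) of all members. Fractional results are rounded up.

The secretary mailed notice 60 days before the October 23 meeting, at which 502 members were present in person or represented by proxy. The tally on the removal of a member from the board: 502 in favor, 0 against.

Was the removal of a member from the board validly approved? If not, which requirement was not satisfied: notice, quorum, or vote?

Invalid — vote requirement not satisfied.

Notice: 60 days given; 60 required. Satisfied.
Quorum: 10% of 4,994 = 499.40, rounded up to 500; 502 present. Satisfied.
Vote: requires three-fifths of all members (4,994); 3/5 of 4994 = 2996.40, rounded up to 2997, so 2,997 needed; 502 in favor. Not satisfied.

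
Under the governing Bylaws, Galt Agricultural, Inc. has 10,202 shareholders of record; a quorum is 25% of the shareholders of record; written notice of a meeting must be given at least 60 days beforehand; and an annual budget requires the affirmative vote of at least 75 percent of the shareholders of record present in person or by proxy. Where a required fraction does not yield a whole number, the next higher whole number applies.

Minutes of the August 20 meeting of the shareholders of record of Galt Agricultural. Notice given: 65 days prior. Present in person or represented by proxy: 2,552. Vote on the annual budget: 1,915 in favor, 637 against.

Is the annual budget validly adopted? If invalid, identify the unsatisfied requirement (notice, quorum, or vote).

Notice: 65 days given; 60 required. Satisfied.
Quorum: 25% of 10,202 = 2,550.50, rounded up to 2,551; 2,552 present. Satisfied.
Vote: requires three-fourths of those present (2,552); 3/4 of 2552 = 1914, so 1,914 needed; 1,915 in favor. Satisfied.

Valid — all requirements satisfied.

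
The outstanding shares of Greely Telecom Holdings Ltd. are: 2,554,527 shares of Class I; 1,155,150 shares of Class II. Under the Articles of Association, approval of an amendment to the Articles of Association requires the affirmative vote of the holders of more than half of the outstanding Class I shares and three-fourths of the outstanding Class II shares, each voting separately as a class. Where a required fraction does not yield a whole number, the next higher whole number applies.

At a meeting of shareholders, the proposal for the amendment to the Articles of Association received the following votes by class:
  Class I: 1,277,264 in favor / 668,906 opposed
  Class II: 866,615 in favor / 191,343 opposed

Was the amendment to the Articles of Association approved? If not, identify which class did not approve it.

Approved — every class gave the required vote.

Class I: a majority of 2554527 is 1277264; 1,277,264 required, 1,277,264 in favor — approved.
Class II: 3/4 of 1155150 = 866362.50, rounded up to 866363; 866,363 required, 866,615 in favor — approved.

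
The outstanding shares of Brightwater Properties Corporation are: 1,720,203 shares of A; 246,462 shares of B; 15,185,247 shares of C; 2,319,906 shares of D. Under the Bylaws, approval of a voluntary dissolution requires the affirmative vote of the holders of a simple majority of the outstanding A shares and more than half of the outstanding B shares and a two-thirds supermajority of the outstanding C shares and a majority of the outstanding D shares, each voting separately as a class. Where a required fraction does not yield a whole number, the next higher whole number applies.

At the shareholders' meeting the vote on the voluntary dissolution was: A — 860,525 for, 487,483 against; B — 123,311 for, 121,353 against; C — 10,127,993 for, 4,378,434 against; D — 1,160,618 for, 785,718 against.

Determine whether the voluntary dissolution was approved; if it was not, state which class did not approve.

Approved — every class gave the required vote.

A: a majority of 1720203 is 860102; 860,102 required, 860,525 in favor — approved.
B: a majority of 246462 is 123232; 123,232 required, 123,311 in favor — approved.
C: 2/3 of 15185247 = 10123498; 10,123,498 required, 10,127,993 in favor — approved.
D: a majority of 2319906 is 1159954; 1,159,954 required, 1,160,618 in favor — approved.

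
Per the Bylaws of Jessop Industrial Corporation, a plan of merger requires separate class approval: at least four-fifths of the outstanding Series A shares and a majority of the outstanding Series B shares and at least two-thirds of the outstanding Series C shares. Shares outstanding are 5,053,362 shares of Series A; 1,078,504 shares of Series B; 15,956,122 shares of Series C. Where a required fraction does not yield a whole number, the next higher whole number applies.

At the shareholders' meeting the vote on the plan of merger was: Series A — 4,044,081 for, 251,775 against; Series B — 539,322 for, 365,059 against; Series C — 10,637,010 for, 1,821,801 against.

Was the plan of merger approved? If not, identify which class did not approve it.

Not approved — the Series C shares did not give the required vote.

Series A: 4/5 of 5053362 = 4042689.60, rounded up to 4042690; 4,042,690 required, 4,044,081 in favor — approved.
Series B: a majority of 1078504 is 539253; 539,253 required, 539,322 in favor — approved.
Series C: 2/3 of 15956122 = 10637414.67, rounded up to 10637415; 10,637,415 required, 10,637,010 in favor — not approved.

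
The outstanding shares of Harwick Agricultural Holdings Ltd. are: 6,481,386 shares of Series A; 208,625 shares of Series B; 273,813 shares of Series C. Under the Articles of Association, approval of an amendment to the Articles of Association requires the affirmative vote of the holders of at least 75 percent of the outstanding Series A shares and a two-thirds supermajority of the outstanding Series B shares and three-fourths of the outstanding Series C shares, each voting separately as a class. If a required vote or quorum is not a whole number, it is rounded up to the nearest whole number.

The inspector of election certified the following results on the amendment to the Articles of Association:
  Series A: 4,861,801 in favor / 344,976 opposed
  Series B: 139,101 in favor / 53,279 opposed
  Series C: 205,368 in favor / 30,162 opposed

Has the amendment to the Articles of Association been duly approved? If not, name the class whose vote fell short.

Approved — every class gave the required vote.

Series A: 3/4 of 6481386 = 4861039.50, rounded up to 4861040; 4,861,040 required, 4,861,801 in favor — approved.
Series B: 2/3 of 208625 = 139083.33, rounded up to 139084; 139,084 required, 139,101 in favor — approved.
Series C: 3/4 of 273813 = 205359.75, rounded up to 205360; 205,360 required, 205,368 in favor — approved.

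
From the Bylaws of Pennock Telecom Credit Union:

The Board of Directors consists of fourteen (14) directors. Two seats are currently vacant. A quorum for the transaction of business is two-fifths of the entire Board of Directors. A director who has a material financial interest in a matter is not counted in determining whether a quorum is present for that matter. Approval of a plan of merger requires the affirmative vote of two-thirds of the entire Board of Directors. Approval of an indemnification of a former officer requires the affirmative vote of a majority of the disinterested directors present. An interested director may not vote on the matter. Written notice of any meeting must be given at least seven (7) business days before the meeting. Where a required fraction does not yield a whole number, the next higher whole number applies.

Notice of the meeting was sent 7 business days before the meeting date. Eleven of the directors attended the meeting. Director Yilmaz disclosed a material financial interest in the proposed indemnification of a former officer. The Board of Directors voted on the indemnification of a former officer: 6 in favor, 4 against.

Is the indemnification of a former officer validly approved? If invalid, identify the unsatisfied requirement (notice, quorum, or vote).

Notice: 7 business days given; 7 required (7 ≥ 7). Satisfied.
Quorum: 11 present, but the 1 interested director does not count, leaving 10. Quorum is 6. Satisfied.
Vote: the indemnification of a former officer requires a majority of the disinterested directors present (11 − 1 = 10). A majority of 10 is 6, so 6 affirmative votes are needed; 6 voted in favor. Satisfied.

Valid — all requirements satisfied.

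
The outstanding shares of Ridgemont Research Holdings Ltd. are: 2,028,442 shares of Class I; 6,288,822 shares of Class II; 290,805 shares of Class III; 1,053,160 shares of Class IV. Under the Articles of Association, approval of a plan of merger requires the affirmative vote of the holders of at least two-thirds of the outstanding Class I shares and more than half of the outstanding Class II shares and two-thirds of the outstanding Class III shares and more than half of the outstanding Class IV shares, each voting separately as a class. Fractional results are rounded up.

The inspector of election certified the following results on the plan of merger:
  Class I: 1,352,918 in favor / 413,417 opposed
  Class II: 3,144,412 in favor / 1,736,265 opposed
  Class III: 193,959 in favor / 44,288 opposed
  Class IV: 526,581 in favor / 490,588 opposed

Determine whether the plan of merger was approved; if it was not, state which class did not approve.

Class I: 2/3 of 2028442 = 1352294.67, rounded up to 1352295; 1,352,295 required, 1,352,918 in favor — approved.
Class II: a majority of 6288822 is 3144412; 3,144,412 required, 3,144,412 in favor — approved.
Class III: 2/3 of 290805 = 193870; 193,870 required, 193,959 in favor — approved.
Class IV: a majority of 1053160 is 526581; 526,581 required, 526,581 in favor — approved.

Approved — every class gave the required vote.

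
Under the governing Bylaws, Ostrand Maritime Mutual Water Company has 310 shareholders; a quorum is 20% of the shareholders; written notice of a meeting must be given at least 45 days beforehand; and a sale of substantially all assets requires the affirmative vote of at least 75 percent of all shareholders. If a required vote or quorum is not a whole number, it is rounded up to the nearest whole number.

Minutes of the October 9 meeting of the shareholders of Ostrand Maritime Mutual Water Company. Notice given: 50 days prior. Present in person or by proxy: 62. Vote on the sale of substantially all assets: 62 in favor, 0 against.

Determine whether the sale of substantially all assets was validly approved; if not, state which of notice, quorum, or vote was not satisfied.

Invalid — vote requirement not satisfied.

Notice: 50 days given; 45 required. Satisfied.
Quorum: 20% of 310 = 62; 62 present. Satisfied.
Vote: requires three-fourths of all shareholders (310); 3/4 of 310 = 232.50, rounded up to 233, so 233 needed; 62 in favor. Not satisfied.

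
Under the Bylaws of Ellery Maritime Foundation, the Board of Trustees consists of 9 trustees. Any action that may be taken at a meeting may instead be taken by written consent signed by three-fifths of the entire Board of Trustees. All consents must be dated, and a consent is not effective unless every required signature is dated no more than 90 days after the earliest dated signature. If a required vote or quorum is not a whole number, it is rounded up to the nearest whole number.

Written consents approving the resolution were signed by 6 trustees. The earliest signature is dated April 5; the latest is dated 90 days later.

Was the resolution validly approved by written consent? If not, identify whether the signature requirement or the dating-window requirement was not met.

Signatures required: three-fifths of 9 — 3/5 of 9 = 5.40, rounded up to 6, so 6 needed; 6 signed. Sufficient.
Dating window: the latest signature is 90 days after the earliest; the limit is 90 days. Within the window.

Effective — both the signature and dating-window requirements are satisfied.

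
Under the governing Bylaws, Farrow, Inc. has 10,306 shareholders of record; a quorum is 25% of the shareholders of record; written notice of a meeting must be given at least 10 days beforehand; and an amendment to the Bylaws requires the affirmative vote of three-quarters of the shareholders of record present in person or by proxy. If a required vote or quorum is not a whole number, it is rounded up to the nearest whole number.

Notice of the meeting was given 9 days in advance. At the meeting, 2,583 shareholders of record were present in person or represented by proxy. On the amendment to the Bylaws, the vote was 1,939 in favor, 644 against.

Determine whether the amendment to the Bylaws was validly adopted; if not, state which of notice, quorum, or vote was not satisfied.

Invalid — notice requirement not satisfied.

Notice: 9 days given; 10 required. Not satisfied.
Quorum: 25% of 10,306 = 2,576.50, rounded up to 2,577; 2,583 present. Satisfied.
Vote: requires three-fourths of those present (2,583); 3/4 of 2583 = 1937.25, rounded up to 1938, so 1,938 needed; 1,939 in favor. Satisfied.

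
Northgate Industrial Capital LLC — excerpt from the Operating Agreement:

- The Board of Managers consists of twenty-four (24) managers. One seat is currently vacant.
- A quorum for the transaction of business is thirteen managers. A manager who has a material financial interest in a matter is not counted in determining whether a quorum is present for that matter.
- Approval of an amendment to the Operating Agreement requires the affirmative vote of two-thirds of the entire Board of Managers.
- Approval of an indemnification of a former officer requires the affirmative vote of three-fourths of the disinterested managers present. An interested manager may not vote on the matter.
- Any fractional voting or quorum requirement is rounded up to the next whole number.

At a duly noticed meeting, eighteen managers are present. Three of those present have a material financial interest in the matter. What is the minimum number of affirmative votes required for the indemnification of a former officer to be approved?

The indemnification of a former officer requires three-fourths of the disinterested managers present (18 − 3 = 15).
3/4 of 15 = 11.25, rounded up to 12.

12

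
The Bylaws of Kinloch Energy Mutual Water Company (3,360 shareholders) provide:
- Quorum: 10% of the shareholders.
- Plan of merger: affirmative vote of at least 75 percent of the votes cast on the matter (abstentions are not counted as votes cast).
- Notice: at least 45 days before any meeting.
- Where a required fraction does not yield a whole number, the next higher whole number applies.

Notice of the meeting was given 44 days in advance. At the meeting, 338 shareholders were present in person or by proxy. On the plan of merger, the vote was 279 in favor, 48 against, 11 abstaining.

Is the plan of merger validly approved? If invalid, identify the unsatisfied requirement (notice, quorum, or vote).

Notice: 44 days given; 45 required. Not satisfied.
Quorum: 10% of 3,360 = 336; 338 present. Satisfied.
Vote: requires three-fourths of the votes cast (338 − 11 abstaining = 327); 3/4 of 327 = 245.25, rounded up to 246, so 246 needed; 279 in favor. Satisfied.

Invalid — notice requirement not satisfied.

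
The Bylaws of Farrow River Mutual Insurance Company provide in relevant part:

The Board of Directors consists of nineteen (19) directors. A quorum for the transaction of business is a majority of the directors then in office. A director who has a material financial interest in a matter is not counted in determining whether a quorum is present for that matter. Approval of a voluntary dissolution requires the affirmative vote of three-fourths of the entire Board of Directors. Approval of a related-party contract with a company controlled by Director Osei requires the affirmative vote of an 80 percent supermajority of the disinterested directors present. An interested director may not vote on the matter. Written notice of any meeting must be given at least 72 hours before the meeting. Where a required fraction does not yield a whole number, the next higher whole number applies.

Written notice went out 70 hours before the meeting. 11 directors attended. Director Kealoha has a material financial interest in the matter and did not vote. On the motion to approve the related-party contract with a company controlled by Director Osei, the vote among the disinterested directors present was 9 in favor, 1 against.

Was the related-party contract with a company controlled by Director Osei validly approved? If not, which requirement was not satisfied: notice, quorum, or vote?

Invalid — notice requirement not satisfied.

Notice: 70 hours given; 72 required (70 < 72). Not satisfied.
Quorum: 11 present, but the 1 interested director does not count, leaving 10. Quorum is 10. Satisfied.
Vote: the related-party contract with a company controlled by Director Osei requires four-fifths of the disinterested directors present (11 − 1 = 10). 4/5 of 10 = 8, so 8 affirmative votes are needed; 9 voted in favor. Satisfied.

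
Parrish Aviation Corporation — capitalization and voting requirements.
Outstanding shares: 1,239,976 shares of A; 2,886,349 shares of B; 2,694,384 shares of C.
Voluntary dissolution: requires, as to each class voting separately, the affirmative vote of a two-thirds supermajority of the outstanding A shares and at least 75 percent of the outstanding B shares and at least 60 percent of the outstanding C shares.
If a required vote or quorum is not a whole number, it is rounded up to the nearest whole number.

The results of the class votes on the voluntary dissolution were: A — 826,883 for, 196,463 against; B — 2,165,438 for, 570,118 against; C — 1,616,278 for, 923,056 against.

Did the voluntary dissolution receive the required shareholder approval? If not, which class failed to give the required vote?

A: 2/3 of 1239976 = 826650.67, rounded up to 826651; 826,651 required, 826,883 in favor — approved.
B: 3/4 of 2886349 = 2164761.75, rounded up to 2164762; 2,164,762 required, 2,165,438 in favor — approved.
C: 3/5 of 2694384 = 1616630.40, rounded up to 1616631; 1,616,631 required, 1,616,278 in favor — not approved.

Not approved — the C shares did not give the required vote.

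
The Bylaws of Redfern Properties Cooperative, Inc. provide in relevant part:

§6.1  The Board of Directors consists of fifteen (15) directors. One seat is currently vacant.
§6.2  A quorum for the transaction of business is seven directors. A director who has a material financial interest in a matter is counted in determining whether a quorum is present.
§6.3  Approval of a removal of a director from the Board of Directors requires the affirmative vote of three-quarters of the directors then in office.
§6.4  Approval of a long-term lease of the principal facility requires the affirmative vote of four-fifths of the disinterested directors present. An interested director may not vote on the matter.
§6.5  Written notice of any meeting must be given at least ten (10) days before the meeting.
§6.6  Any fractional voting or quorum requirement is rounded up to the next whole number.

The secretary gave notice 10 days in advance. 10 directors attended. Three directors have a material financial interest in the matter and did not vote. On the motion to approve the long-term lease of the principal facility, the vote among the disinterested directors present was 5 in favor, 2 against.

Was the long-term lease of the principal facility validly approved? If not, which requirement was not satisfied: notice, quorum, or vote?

Invalid — vote requirement not satisfied.

Notice: 10 days given; 10 required (10 ≥ 10). Satisfied.
Quorum: 10 present (interested directors count toward quorum); quorum is 7. Satisfied.
Vote: the long-term lease of the principal facility requires four-fifths of the disinterested directors present (10 − 3 = 7). 4/5 of 7 = 5.60, rounded up to 6, so 6 affirmative votes are needed; 5 voted in favor. Not satisfied.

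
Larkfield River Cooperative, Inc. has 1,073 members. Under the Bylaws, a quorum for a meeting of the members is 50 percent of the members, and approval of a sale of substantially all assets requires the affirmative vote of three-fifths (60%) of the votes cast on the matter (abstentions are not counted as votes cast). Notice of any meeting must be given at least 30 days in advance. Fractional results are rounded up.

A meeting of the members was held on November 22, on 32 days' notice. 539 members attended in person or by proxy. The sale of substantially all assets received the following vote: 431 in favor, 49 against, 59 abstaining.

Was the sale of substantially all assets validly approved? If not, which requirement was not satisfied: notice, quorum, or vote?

Notice: 32 days given; 30 required. Satisfied.
Quorum: 50% of 1,073 = 536.50, rounded up to 537; 539 present. Satisfied.
Vote: requires three-fifths of the votes cast (539 − 59 abstaining = 480); 3/5 of 480 = 288, so 288 needed; 431 in favor. Satisfied.

Valid — all requirements satisfied.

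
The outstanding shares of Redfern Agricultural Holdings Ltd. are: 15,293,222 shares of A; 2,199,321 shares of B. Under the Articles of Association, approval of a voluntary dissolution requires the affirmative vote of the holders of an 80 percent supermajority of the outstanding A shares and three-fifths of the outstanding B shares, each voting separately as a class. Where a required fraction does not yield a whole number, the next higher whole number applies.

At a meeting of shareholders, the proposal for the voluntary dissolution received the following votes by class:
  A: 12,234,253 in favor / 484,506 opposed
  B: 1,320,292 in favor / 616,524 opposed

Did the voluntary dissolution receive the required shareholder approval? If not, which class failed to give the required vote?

Not approved — the A shares did not give the required vote.

A: 4/5 of 15293222 = 12234577.60, rounded up to 12234578; 12,234,578 required, 12,234,253 in favor — not approved.
B: 3/5 of 2199321 = 1319592.60, rounded up to 1319593; 1,319,593 required, 1,320,292 in favor — approved.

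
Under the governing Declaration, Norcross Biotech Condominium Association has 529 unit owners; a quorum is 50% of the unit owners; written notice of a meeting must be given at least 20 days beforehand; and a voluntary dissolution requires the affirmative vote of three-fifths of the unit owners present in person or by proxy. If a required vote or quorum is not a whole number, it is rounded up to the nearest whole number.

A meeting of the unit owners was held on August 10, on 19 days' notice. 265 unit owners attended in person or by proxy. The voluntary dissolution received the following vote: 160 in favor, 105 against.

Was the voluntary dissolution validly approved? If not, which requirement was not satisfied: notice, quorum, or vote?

Invalid — notice requirement not satisfied.

Notice: 19 days given; 20 required. Not satisfied.
Quorum: 50% of 529 = 264.50, rounded up to 265; 265 present. Satisfied.
Vote: requires three-fifths of those present (265); 3/5 of 265 = 159, so 159 needed; 160 in favor. Satisfied.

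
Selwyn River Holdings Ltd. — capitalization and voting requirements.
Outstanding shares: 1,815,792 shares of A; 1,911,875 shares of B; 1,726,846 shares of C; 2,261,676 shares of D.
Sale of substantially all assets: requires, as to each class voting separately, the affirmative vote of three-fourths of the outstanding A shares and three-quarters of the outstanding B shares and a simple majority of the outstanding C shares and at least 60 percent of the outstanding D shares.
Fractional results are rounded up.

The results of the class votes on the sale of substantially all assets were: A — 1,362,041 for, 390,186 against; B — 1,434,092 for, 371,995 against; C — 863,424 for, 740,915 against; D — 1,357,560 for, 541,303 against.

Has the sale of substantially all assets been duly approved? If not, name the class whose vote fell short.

Approved — every class gave the required vote.

A: 3/4 of 1815792 = 1361844; 1,361,844 required, 1,362,041 in favor — approved.
B: 3/4 of 1911875 = 1433906.25, rounded up to 1433907; 1,433,907 required, 1,434,092 in favor — approved.
C: a majority of 1726846 is 863424; 863,424 required, 863,424 in favor — approved.
D: 3/5 of 2261676 = 1357005.60, rounded up to 1357006; 1,357,006 required, 1,357,560 in favor — approved.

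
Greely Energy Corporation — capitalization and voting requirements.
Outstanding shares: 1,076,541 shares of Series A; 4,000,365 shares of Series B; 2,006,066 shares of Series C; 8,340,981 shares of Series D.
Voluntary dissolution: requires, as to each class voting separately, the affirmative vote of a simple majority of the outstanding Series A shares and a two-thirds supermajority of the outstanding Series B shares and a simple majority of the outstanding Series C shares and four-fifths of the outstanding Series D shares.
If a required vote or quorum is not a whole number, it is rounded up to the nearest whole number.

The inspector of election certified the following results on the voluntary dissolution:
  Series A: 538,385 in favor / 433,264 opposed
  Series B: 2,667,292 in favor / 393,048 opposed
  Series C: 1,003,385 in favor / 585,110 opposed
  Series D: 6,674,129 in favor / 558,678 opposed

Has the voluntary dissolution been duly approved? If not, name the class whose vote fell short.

Series A: a majority of 1076541 is 538271; 538,271 required, 538,385 in favor — approved.
Series B: 2/3 of 4000365 = 2666910; 2,666,910 required, 2,667,292 in favor — approved.
Series C: a majority of 2006066 is 1003034; 1,003,034 required, 1,003,385 in favor — approved.
Series D: 4/5 of 8340981 = 6672784.80, rounded up to 6672785; 6,672,785 required, 6,674,129 in favor — approved.

Approved — every class gave the required vote.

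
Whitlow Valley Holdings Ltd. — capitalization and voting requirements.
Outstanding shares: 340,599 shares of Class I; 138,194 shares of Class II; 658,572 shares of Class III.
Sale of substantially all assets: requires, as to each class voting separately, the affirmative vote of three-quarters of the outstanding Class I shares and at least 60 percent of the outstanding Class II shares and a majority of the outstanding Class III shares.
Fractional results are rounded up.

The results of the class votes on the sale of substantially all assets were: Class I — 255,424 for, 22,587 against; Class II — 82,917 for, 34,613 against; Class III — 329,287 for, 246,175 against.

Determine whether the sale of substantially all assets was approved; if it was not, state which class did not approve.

Class I: 3/4 of 340599 = 255449.25, rounded up to 255450; 255,450 required, 255,424 in favor — not approved.
Class II: 3/5 of 138194 = 82916.40, rounded up to 82917; 82,917 required, 82,917 in favor — approved.
Class III: a majority of 658572 is 329287; 329,287 required, 329,287 in favor — approved.

Not approved — the Class I shares did not give the required vote.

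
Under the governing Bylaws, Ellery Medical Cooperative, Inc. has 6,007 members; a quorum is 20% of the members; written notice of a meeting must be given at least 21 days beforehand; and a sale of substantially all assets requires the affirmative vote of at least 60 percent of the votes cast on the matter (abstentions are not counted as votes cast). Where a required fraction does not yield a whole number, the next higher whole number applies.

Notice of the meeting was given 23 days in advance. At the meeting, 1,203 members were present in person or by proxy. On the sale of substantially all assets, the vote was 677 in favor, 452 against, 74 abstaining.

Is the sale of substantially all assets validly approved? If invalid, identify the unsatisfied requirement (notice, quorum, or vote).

Notice: 23 days given; 21 required. Satisfied.
Quorum: 20% of 6,007 = 1,201.40, rounded up to 1,202; 1,203 present. Satisfied.
Vote: requires three-fifths of the votes cast (1,203 − 74 abstaining = 1,129); 3/5 of 1129 = 677.40, rounded up to 678, so 678 needed; 677 in favor. Not satisfied.

Invalid — vote requirement not satisfied.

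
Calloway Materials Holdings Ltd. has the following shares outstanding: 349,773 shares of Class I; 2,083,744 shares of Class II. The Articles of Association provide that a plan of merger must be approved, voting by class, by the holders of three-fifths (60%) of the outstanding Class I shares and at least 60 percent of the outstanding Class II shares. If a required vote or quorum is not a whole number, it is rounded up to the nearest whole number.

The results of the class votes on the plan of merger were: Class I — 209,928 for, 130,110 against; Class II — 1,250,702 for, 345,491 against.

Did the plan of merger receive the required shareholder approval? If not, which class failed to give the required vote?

Class I: 3/5 of 349773 = 209863.80, rounded up to 209864; 209,864 required, 209,928 in favor — approved.
Class II: 3/5 of 2083744 = 1250246.40, rounded up to 1250247; 1,250,247 required, 1,250,702 in favor — approved.

Approved — every class gave the required vote.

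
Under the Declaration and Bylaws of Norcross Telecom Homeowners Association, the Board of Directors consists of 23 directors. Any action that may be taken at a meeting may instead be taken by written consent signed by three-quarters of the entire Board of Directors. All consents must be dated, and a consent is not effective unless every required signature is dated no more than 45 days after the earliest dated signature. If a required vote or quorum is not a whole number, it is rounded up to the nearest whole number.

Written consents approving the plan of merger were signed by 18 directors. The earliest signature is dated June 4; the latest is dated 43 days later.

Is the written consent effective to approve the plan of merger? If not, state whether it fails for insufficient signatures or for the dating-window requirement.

Signatures required: three-quarters of 23 — 3/4 of 23 = 17.25, rounded up to 18, so 18 needed; 18 signed. Sufficient.
Dating window: the latest signature is 43 days after the earliest; the limit is 45 days. Within the window.

Effective — both the signature and dating-window requirements are satisfied.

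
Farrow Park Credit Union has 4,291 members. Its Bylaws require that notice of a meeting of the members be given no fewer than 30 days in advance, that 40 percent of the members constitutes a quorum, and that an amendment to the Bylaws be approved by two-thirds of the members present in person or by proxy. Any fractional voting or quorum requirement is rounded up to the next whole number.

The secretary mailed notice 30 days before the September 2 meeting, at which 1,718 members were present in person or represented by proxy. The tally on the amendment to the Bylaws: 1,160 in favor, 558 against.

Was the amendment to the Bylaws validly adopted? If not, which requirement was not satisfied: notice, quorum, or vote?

Notice: 30 days given; 30 required. Satisfied.
Quorum: 40% of 4,291 = 1,716.40, rounded up to 1,717; 1,718 present. Satisfied.
Vote: requires two-thirds of those present (1,718); 2/3 of 1718 = 1145.33, rounded up to 1146, so 1,146 needed; 1,160 in favor. Satisfied.

Valid — all requirements satisfied.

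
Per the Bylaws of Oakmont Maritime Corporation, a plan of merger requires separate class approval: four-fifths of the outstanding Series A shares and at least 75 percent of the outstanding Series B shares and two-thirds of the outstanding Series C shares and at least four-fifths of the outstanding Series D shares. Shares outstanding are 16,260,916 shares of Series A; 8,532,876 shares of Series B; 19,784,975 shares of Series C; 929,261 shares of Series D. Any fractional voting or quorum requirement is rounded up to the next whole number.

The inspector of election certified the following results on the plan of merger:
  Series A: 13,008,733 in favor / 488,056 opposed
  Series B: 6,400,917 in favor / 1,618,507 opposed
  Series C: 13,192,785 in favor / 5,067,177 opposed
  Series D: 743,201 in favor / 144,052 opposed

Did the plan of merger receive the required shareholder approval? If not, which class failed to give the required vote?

Not approved — the Series D shares did not give the required vote.

Series A: 4/5 of 16260916 = 13008732.80, rounded up to 13008733; 13,008,733 required, 13,008,733 in favor — approved.
Series B: 3/4 of 8532876 = 6399657; 6,399,657 required, 6,400,917 in favor — approved.
Series C: 2/3 of 19784975 = 13189983.33, rounded up to 13189984; 13,189,984 required, 13,192,785 in favor — approved.
Series D: 4/5 of 929261 = 743408.80, rounded up to 743409; 743,409 required, 743,201 in favor — not approved.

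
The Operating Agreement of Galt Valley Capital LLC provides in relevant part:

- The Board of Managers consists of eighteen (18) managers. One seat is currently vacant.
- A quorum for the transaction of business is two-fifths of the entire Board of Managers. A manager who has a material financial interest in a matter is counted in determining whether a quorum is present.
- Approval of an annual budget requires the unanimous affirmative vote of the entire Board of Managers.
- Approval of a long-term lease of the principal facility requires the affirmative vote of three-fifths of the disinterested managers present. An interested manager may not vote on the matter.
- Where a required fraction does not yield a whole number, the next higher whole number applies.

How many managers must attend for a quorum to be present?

8

2/5 of 18 = 7.20, rounded up to 8.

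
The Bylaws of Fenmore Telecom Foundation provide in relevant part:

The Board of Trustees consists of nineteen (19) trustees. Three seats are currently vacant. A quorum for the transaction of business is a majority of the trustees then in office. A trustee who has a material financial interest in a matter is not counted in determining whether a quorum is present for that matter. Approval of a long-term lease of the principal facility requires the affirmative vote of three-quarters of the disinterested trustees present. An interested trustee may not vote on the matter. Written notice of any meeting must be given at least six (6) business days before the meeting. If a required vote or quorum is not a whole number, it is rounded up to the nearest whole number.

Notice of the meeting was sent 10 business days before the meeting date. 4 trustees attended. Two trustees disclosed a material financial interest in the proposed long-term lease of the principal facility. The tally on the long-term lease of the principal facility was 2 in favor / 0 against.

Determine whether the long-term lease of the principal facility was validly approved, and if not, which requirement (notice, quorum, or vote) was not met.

Invalid — quorum requirement not satisfied.

Notice: 10 business days given; 6 required (10 ≥ 6). Satisfied.
Quorum: 4 present, but the 2 interested trustees do not count, leaving 2. Quorum is 9. Not satisfied.
Vote: the long-term lease of the principal facility requires three-fourths of the disinterested trustees present (4 − 2 = 2). 3/4 of 2 = 1.50, rounded up to 2, so 2 affirmative votes are needed; 2 voted in favor. Satisfied. (Moot — without a quorum no business can be validly transacted.)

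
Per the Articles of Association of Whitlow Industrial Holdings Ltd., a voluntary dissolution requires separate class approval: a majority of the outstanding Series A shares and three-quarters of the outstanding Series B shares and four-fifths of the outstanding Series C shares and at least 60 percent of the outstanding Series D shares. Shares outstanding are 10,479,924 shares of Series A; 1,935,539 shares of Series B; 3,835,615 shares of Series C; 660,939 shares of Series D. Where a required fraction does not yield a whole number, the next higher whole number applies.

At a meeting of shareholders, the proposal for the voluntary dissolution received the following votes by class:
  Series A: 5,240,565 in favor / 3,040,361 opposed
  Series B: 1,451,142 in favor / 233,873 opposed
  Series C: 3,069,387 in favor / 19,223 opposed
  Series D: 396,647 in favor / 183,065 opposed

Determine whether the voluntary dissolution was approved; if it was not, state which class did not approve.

Series A: a majority of 10479924 is 5239963; 5,239,963 required, 5,240,565 in favor — approved.
Series B: 3/4 of 1935539 = 1451654.25, rounded up to 1451655; 1,451,655 required, 1,451,142 in favor — not approved.
Series C: 4/5 of 3835615 = 3068492; 3,068,492 required, 3,069,387 in favor — approved.
Series D: 3/5 of 660939 = 396563.40, rounded up to 396564; 396,564 required, 396,647 in favor — approved.

Not approved — the Series B shares did not give the required vote.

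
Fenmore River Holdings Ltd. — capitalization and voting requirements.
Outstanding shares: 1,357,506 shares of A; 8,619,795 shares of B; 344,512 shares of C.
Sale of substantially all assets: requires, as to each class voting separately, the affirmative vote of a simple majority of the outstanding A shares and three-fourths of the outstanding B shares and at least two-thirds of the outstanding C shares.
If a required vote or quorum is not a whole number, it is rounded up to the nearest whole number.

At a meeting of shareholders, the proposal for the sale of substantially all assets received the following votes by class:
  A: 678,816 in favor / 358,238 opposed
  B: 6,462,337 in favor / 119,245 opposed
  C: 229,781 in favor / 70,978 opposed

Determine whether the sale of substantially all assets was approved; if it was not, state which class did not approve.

A: a majority of 1357506 is 678754; 678,754 required, 678,816 in favor — approved.
B: 3/4 of 8619795 = 6464846.25, rounded up to 6464847; 6,464,847 required, 6,462,337 in favor — not approved.
C: 2/3 of 344512 = 229674.67, rounded up to 229675; 229,675 required, 229,781 in favor — approved.

Not approved — the B shares did not give the required vote.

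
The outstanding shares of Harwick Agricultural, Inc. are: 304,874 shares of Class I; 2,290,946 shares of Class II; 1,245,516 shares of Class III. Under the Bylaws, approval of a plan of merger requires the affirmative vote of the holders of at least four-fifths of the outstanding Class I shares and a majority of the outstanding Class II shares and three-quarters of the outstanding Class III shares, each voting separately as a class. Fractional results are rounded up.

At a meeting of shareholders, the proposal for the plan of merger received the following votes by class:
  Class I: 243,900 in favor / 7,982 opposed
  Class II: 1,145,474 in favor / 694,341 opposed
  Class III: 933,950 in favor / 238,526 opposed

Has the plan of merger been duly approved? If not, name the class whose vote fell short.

Not approved — the Class III shares did not give the required vote.

Class I: 4/5 of 304874 = 243899.20, rounded up to 243900; 243,900 required, 243,900 in favor — approved.
Class II: a majority of 2290946 is 1145474; 1,145,474 required, 1,145,474 in favor — approved.
Class III: 3/4 of 1245516 = 934137; 934,137 required, 933,950 in favor — not approved.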